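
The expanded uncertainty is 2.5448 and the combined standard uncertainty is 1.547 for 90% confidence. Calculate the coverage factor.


k = U / uc
k = 2.5448 / 1.547
k = 1.645

1.645


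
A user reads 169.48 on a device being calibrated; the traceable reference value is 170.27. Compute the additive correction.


Correction = standard - reading
= 170.27 - 169.48
= 0.7900

0.7900


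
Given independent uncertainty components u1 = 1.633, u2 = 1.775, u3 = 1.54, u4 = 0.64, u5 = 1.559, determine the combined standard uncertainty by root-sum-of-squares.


uc = sqrt(1.633^2 + 1.775^2 + 1.54^2 + 0.64^2 + 1.559^2)
uc = sqrt(11.028995)
uc = 3.3210

3.3210


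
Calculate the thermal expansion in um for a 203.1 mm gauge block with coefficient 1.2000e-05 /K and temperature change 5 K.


dL = L * alpha * dT
= 203.1 * 1.2000e-05 * 5
= 0.0121860 mm
dL_um = 0.0121860 * 1000 = 12.1860 um

12.1860


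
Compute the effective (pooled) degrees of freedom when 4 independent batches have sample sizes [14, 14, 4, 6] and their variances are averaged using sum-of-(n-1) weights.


nu = sum_i (n_i - 1)
nu = ((14 - 1) + (14 - 1) + (4 - 1) + (6 - 1))
nu = 13 + 13 + 3 + 5
nu = 34

34


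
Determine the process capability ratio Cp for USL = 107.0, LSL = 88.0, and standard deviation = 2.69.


Cp = (USL - LSL) / (6 * sigma)
= (107.0 - 88.0) / (6 * 2.69)
= 19.0000 / 16.1400
= 1.1772

1.1772


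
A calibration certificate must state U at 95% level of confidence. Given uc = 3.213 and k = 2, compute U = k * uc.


U = k * uc
U = 2 * 3.213
U = 6.4260

6.4260


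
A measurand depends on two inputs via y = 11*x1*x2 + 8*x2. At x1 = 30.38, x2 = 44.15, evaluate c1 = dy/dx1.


y = 11*x1*x2 + 8*x2
dy/dx1 = 11*x2
Evaluate at x2 = 44.15: c1 = 11 * 44.15
c1 = 485.6500

485.6500


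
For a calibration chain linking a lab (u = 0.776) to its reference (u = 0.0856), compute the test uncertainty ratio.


TUR = u_lab / u_ref
= 0.776 / 0.0856
= 9.0654

9.0654


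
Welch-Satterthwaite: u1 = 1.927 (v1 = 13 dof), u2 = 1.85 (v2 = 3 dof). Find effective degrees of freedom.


uc = sqrt(u1^2 + u2^2) = sqrt(1.927^2 + 1.85^2) = 2.6712973
v_eff = uc^4 / (u1^4/v1 + u2^4/v2)
= 2.6712973^4 / (1.927^4/13 + 1.85^4/3)
= 50.920059 / 4.9651799
v_eff = 10.2554

10.2554


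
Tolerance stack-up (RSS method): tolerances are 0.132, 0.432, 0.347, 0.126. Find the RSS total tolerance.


RSS = sqrt(0.132^2 + 0.432^2 + 0.347^2 + 0.126^2)
= sqrt(0.340333)
= 0.5834

0.5834


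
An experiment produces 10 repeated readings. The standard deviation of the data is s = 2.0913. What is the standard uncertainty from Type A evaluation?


u_A = s / sqrt(n)
u_A = 2.0913 / sqrt(10)
u_A = 2.0913 / 3.1622777
u_A = 0.6613

0.6613


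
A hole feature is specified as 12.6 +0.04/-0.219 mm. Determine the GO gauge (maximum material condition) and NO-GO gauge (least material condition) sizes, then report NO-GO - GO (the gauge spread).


GO = nominal - lower_tol (smallest hole = maximum material condition)
GO = 12.6 - 0.219 = 12.381
NO-GO = nominal + upper_tol (largest hole = least material condition)
NO-GO = 12.6 + 0.04 = 12.64
spread = NO-GO - GO = 12.64 - 12.381 = 0.2590

0.2590


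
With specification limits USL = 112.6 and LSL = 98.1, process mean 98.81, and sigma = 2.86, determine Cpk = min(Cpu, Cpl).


Cpu = (USL - mean) / (3*sigma) = (112.6 - 98.81) / (3*2.86) = 1.6072
Cpl = (mean - LSL) / (3*sigma) = (98.81 - 98.1) / (3*2.86) = 0.0828
Cpk = min(Cpu, Cpl) = 0.0828

0.0828


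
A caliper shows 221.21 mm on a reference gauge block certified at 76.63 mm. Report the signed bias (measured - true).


Systematic error = measured - true
= 221.21 - 76.63
= 144.5800

144.5800


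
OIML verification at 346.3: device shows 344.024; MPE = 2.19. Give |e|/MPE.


e = indication - reference = 344.024 - 346.3 = -2.2760
|e| = 2.2760
ratio = |e| / MPE = 2.2760 / 2.19
ratio = 1.0393

1.0393


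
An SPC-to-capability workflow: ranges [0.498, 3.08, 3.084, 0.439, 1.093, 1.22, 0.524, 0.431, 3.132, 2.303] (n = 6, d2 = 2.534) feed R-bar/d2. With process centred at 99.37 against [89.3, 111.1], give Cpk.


R_bar = (0.498 + 3.08 + 3.084 + 0.439 + 1.093 + 1.22 + 0.524 + 0.431 + 3.132 + 2.303) / 10 = 1.5804
sigma = R_bar / d2 = 1.5804 / 2.534 = 0.62367798
Cp = (USL - LSL)/(6*sigma) = (111.1 - 89.3)/(6*0.62367798) = 5.8257
Cpu = (111.1 - 99.37)/(3*0.62367798) = 6.2693
Cpl = (99.37 - 89.3)/(3*0.62367798) = 5.3821
Cpk = min(Cpu, Cpl) = 5.3821

5.3821


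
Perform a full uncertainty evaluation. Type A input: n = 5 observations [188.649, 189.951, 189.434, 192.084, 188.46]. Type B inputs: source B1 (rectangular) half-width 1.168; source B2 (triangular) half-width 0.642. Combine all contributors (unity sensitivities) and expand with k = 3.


mean = (188.649 + 189.951 + 189.434 + 192.084 + 188.46) / 5 = 189.7156
s = sqrt(sum((x - mean)^2)/(n-1)) = 1.454149
u_A = s / sqrt(n) = 1.454149 / sqrt(5) = 0.6503152
u_B1 = 1.168 / sqrt(3) = 0.67434511
u_B2 = 0.642 / sqrt(6) = 0.2620954
uc = sqrt(0.6503152^2 + 0.67434511^2 + 0.2620954^2) = 0.97280275
U = k * uc = 3 * 0.97280275
U = 2.9184

2.9184


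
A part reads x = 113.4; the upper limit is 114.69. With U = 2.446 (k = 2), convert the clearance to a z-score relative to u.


u = U / k = 2.446 / 2 = 1.223
margin = |USL - x| = |114.69 - 113.4| = 1.29
z = margin / u = 1.29 / 1.223
z = 1.0548

1.0548


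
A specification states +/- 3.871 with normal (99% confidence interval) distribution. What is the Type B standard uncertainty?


u_B = half_width / 2.576
u_B = 3.871 / 2.576
u_B = 1.5027

1.5027


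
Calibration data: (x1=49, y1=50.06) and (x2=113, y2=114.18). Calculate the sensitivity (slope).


slope = (y2 - y1) / (x2 - x1)
= (114.18 - 50.06) / (113 - 49)
= 64.1200 / 64
= 1.0019

1.0019


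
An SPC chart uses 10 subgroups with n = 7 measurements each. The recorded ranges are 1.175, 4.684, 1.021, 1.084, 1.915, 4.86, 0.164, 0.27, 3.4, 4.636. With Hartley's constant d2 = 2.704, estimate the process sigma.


R_bar = (1.175 + 4.684 + 1.021 + 1.084 + 1.915 + 4.86 + 0.164 + 0.27 + 3.4 + 4.636) / 10
R_bar = 23.209 / 10 = 2.3209
sigma_hat = R_bar / d2 = 2.3209 / 2.704 = 0.8583

0.8583


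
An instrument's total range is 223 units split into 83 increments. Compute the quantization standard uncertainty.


resolution = range / divisions
resolution = 223 / 83 = 2.686747
u_res = resolution / (2*sqrt(3))
u_res = 2.686747 / 3.4641016
u_res = 0.7756

0.7756


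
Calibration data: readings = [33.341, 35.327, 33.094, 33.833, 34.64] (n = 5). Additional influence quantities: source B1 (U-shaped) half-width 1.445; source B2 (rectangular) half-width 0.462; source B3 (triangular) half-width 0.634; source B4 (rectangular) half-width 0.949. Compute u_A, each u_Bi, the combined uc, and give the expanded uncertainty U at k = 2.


mean = (33.341 + 35.327 + 33.094 + 33.833 + 34.64) / 5 = 34.047
s = sqrt(sum((x - mean)^2)/(n-1)) = 0.92769742
u_A = s / sqrt(n) = 0.92769742 / sqrt(5) = 0.4148789
u_B1 = 1.445 / sqrt(2) = 1.0217693
u_B2 = 0.462 / sqrt(3) = 0.26673582
u_B3 = 0.634 / sqrt(6) = 0.25882942
u_B4 = 0.949 / sqrt(3) = 0.54790541
uc = sqrt(0.4148789^2 + 1.0217693^2 + 0.26673582^2 + 0.25882942^2 + 0.54790541^2) = 1.2862651
U = k * uc = 2 * 1.2862651
U = 2.5725

2.5725


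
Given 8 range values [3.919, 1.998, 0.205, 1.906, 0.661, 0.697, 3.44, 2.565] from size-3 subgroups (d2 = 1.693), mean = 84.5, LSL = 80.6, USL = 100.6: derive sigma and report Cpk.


R_bar = (3.919 + 1.998 + 0.205 + 1.906 + 0.661 + 0.697 + 3.44 + 2.565) / 8 = 1.923875
sigma = R_bar / d2 = 1.923875 / 1.693 = 1.1363703
Cp = (USL - LSL)/(6*sigma) = (100.6 - 80.6)/(6*1.1363703) = 2.9333
Cpu = (100.6 - 84.5)/(3*1.1363703) = 4.7226
Cpl = (84.5 - 80.6)/(3*1.1363703) = 1.1440
Cpk = min(Cpu, Cpl) = 1.1440

1.1440


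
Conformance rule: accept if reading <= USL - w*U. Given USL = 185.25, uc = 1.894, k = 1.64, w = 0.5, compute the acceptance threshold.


U = k * uc = 1.64 * 1.894 = 3.10616
guard band g = w * U = 0.5 * 3.10616 = 1.55308
AL = USL - g = 185.25 - 1.55308
AL = 183.6969

183.6969


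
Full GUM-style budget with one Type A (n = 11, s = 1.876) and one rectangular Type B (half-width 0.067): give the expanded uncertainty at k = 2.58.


u_A = s / sqrt(n) = 1.876 / sqrt(11) = 0.56563528
u_B = half_width / sqrt(3) = 0.067 / sqrt(3) = 0.038682468
uc = sqrt(u_A^2 + u_B^2) = sqrt(0.56563528^2 + 0.038682468^2) = 0.56695644
U = k * uc = 2.58 * 0.56695644
U = 1.4627

1.4627


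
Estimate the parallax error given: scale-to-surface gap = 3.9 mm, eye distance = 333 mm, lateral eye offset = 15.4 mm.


error = h * offset / d
= 3.9 * 15.4 / 333
= 0.1804

0.1804


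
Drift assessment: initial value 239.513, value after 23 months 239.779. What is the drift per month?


rate = (v2 - v1) / months
= (239.779 - 239.513) / 23
= 0.2660 / 23
= 0.0116

0.0116


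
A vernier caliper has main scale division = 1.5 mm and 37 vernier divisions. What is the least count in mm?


LC = MSD / n_div
= 1.5 / 37
= 0.0405

0.0405


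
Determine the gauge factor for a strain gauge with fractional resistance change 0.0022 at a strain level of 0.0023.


GF = (dR/R) / epsilon
= 0.0022 / 0.0023
= 0.9565

0.9565


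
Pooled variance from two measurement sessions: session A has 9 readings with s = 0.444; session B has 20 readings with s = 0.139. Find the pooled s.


s_p = sqrt(((n1-1)*s1^2 + (n2-1)*s2^2) / (n1+n2-2))
numerator = (9-1)*0.444^2 + (20-1)*0.139^2 = 1.577088 + 0.367099 = 1.944187
denominator = 9 + 20 - 2 = 27
s_p^2 = 1.944187 / 27 = 0.072006926
s_p = sqrt(0.072006926) = 0.2683

0.2683


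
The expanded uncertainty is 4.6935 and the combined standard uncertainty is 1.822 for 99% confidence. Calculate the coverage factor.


k = U / uc
k = 4.6935 / 1.822
k = 2.576

2.576


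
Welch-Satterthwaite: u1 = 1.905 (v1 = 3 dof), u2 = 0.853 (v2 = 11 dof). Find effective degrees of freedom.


uc = sqrt(u1^2 + u2^2) = sqrt(1.905^2 + 0.853^2) = 2.0872551
v_eff = uc^4 / (u1^4/v1 + u2^4/v2)
= 2.0872551^4 / (1.905^4/3 + 0.853^4/11)
= 18.980259 / 4.4380694
v_eff = 4.2767

4.2767


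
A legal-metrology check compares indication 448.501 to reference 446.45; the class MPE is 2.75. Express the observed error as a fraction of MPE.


e = indication - reference = 448.501 - 446.45 = 2.0510
|e| = 2.0510
ratio = |e| / MPE = 2.0510 / 2.75
ratio = 0.7458

0.7458


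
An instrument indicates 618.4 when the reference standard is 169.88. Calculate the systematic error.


Systematic error = measured - true
= 618.4 - 169.88
= 448.5200

448.5200


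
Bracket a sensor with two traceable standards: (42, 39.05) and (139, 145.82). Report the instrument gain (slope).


slope = (y2 - y1) / (x2 - x1)
= (145.82 - 39.05) / (139 - 42)
= 106.7700 / 97
= 1.1007

1.1007


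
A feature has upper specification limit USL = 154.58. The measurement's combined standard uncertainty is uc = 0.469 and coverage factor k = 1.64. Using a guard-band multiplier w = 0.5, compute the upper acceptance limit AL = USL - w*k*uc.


U = k * uc = 1.64 * 0.469 = 0.76916
guard band g = w * U = 0.5 * 0.76916 = 0.38458
AL = USL - g = 154.58 - 0.38458
AL = 154.1954

154.1954


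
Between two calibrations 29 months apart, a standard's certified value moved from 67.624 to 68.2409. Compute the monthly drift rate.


rate = (v2 - v1) / months
= (68.2409 - 67.624) / 29
= 0.6169 / 29
= 0.0213

0.0213


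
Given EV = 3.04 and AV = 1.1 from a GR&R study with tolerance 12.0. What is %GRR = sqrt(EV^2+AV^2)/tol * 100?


GRR = sqrt(EV^2 + AV^2) = sqrt(3.04^2 + 1.1^2) = 3.2328934
%GRR = GRR / tol * 100 = 3.2328934 / 12.0 * 100
%GRR = 26.9408

26.9408


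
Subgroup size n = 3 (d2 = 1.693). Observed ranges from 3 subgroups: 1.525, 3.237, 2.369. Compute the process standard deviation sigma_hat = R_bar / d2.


R_bar = (1.525 + 3.237 + 2.369) / 3
R_bar = 7.131 / 3 = 2.377
sigma_hat = R_bar / d2 = 2.377 / 1.693 = 1.4040

1.4040


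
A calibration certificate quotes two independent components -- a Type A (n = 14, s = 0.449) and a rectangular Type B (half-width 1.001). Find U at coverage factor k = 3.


u_A = s / sqrt(n) = 0.449 / sqrt(14) = 0.1200003
u_B = half_width / sqrt(3) = 1.001 / sqrt(3) = 0.57792762
uc = sqrt(u_A^2 + u_B^2) = sqrt(0.1200003^2 + 0.57792762^2) = 0.59025453
U = k * uc = 3 * 0.59025453
U = 1.7708

1.7708


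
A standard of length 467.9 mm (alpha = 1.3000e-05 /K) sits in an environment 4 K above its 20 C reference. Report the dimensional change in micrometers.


dL = L * alpha * dT
= 467.9 * 1.3000e-05 * 4
= 0.0243308 mm
dL_um = 0.0243308 * 1000 = 24.3308 um

24.3308


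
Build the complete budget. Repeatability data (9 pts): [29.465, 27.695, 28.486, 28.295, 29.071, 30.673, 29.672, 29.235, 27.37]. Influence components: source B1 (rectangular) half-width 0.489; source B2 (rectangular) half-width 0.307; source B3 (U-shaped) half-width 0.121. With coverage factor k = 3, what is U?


mean = (29.465 + 27.695 + 28.486 + 28.295 + 29.071 + 30.673 + 29.672 + 29.235 + 27.37) / 9 = 28.88466667
s = sqrt(sum((x - mean)^2)/(n-1)) = 1.032499
u_A = s / sqrt(n) = 1.032499 / sqrt(9) = 0.34416633
u_B1 = 0.489 / sqrt(3) = 0.28232428
u_B2 = 0.307 / sqrt(3) = 0.17724653
u_B3 = 0.121 / sqrt(2) = 0.085559921
uc = sqrt(0.34416633^2 + 0.28232428^2 + 0.17724653^2 + 0.085559921^2) = 0.48671788
U = k * uc = 3 * 0.48671788
U = 1.4602

1.4602


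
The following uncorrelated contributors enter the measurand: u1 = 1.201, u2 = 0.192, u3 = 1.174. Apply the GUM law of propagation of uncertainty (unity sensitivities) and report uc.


uc = sqrt(1.201^2 + 0.192^2 + 1.174^2)
uc = sqrt(2.857541)
uc = 1.6904

1.6904


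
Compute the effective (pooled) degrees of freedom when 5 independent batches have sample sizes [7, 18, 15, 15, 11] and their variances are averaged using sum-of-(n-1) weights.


nu = sum_i (n_i - 1)
nu = ((7 - 1) + (18 - 1) + (15 - 1) + (15 - 1) + (11 - 1))
nu = 6 + 17 + 14 + 14 + 10
nu = 61

61


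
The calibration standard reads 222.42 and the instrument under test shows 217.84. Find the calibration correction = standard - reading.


Correction = standard - reading
= 222.42 - 217.84
= 4.5800

4.5800


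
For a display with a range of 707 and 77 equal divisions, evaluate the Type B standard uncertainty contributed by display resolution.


resolution = range / divisions
resolution = 707 / 77 = 9.1818182
u_res = resolution / (2*sqrt(3))
u_res = 9.1818182 / 3.4641016
u_res = 2.6506

2.6506


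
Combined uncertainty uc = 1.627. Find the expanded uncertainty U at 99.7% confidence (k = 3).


U = k * uc
U = 3 * 1.627
U = 4.8810

4.8810


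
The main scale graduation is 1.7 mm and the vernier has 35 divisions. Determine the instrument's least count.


LC = MSD / n_div
= 1.7 / 35
= 0.0486

0.0486


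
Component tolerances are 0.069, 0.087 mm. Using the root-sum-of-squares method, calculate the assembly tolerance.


RSS = sqrt(0.069^2 + 0.087^2)
= sqrt(0.01233)
= 0.1110

0.1110


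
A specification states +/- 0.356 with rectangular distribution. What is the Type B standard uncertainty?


u_B = half_width / sqrt(3)
u_B = 0.356 / 1.7320508
u_B = 0.2055

0.2055


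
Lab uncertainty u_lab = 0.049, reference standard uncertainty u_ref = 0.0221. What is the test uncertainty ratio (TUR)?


TUR = u_lab / u_ref
= 0.049 / 0.0221
= 2.2172

2.2172


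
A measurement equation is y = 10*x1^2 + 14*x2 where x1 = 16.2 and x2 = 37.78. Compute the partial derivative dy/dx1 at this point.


y = 10*x1^2 + 14*x2
dy/dx1 = 2*10*x1
Evaluate at x1 = 16.2: c1 = 20 * 16.2
c1 = 324.0000

324.0000


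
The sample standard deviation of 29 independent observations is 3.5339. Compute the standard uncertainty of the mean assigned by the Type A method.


u_A = s / sqrt(n)
u_A = 3.5339 / sqrt(29)
u_A = 3.5339 / 5.3851648
u_A = 0.6562

0.6562


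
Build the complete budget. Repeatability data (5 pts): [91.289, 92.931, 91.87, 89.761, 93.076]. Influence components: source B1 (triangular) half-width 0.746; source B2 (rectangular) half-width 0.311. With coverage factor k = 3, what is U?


mean = (91.289 + 92.931 + 91.87 + 89.761 + 93.076) / 5 = 91.7854
s = sqrt(sum((x - mean)^2)/(n-1)) = 1.3536814
u_A = s / sqrt(n) = 1.3536814 / sqrt(5) = 0.60538473
u_B1 = 0.746 / sqrt(6) = 0.30455322
u_B2 = 0.311 / sqrt(3) = 0.17955593
uc = sqrt(0.60538473^2 + 0.30455322^2 + 0.17955593^2) = 0.70105896
U = k * uc = 3 * 0.70105896
U = 2.1032

2.1032


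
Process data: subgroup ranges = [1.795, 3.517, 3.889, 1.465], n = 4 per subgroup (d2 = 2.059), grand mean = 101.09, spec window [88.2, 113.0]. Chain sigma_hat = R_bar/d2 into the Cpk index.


R_bar = (1.795 + 3.517 + 3.889 + 1.465) / 4 = 2.6665
sigma = R_bar / d2 = 2.6665 / 2.059 = 1.2950461
Cp = (USL - LSL)/(6*sigma) = (113.0 - 88.2)/(6*1.2950461) = 3.1916
Cpu = (113.0 - 101.09)/(3*1.2950461) = 3.0655
Cpl = (101.09 - 88.2)/(3*1.2950461) = 3.3178
Cpk = min(Cpu, Cpl) = 3.0655

3.0655


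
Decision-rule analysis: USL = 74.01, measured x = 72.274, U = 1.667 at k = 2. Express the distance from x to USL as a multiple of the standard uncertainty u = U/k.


u = U / k = 1.667 / 2 = 0.8335
margin = |USL - x| = |74.01 - 72.274| = 1.736
z = margin / u = 1.736 / 0.8335
z = 2.0828

2.0828


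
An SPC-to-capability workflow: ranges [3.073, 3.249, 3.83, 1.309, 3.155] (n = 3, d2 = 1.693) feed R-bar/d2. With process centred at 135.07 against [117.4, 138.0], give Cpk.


R_bar = (3.073 + 3.249 + 3.83 + 1.309 + 3.155) / 5 = 2.9232
sigma = R_bar / d2 = 2.9232 / 1.693 = 1.7266391
Cp = (USL - LSL)/(6*sigma) = (138.0 - 117.4)/(6*1.7266391) = 1.9884
Cpu = (138.0 - 135.07)/(3*1.7266391) = 0.5656
Cpl = (135.07 - 117.4)/(3*1.7266391) = 3.4113
Cpk = min(Cpu, Cpl) = 0.5656

0.5656


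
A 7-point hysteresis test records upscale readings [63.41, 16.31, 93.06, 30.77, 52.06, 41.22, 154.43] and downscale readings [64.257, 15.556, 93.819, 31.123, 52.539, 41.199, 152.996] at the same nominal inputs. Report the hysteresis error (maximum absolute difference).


|63.41 - 64.257| = 0.8470
|16.31 - 15.556| = 0.7540
|93.06 - 93.819| = 0.7590
|30.77 - 31.123| = 0.3530
|52.06 - 52.539| = 0.4790
|41.22 - 41.199| = 0.0210
|154.43 - 152.996| = 1.4340
hysteresis = max(diffs) = 1.4340

1.4340


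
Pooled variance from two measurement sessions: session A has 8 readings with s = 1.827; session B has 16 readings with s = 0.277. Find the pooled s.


s_p = sqrt(((n1-1)*s1^2 + (n2-1)*s2^2) / (n1+n2-2))
numerator = (8-1)*1.827^2 + (16-1)*0.277^2 = 23.365503 + 1.150935 = 24.516438
denominator = 8 + 16 - 2 = 22
s_p^2 = 24.516438 / 22 = 1.1143835
s_p = sqrt(1.1143835) = 1.0556

1.0556


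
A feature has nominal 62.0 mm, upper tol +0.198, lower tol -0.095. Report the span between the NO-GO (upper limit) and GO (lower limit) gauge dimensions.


GO = nominal - lower_tol (smallest hole = maximum material condition)
GO = 62.0 - 0.095 = 61.905
NO-GO = nominal + upper_tol (largest hole = least material condition)
NO-GO = 62.0 + 0.198 = 62.198
spread = NO-GO - GO = 62.198 - 61.905 = 0.2930

0.2930


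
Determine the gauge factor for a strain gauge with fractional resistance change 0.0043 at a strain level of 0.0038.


GF = (dR/R) / epsilon
= 0.0043 / 0.0038
= 1.1316

1.1316


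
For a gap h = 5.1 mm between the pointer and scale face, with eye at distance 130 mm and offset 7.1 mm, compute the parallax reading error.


error = h * offset / d
= 5.1 * 7.1 / 130
= 0.2785

0.2785


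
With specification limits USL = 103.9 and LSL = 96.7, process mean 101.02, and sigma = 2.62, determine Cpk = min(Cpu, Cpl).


Cpu = (USL - mean) / (3*sigma) = (103.9 - 101.02) / (3*2.62) = 0.3664
Cpl = (mean - LSL) / (3*sigma) = (101.02 - 96.7) / (3*2.62) = 0.5496
Cpk = min(Cpu, Cpl) = 0.3664

0.3664


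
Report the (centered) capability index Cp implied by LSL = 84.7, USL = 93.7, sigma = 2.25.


Cp = (USL - LSL) / (6 * sigma)
= (93.7 - 84.7) / (6 * 2.25)
= 9.0000 / 13.5000
= 0.6667

0.6667


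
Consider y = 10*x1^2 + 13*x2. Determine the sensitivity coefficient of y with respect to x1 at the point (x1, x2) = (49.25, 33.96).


y = 10*x1^2 + 13*x2
dy/dx1 = 2*10*x1
Evaluate at x1 = 49.25: c1 = 20 * 49.25
c1 = 985.0000

985.0000


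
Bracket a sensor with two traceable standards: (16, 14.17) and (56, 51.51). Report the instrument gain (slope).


slope = (y2 - y1) / (x2 - x1)
= (51.51 - 14.17) / (56 - 16)
= 37.3400 / 40
= 0.9335

0.9335


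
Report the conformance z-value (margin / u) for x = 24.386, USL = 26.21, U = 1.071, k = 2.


u = U / k = 1.071 / 2 = 0.5355
margin = |USL - x| = |26.21 - 24.386| = 1.824
z = margin / u = 1.824 / 0.5355
z = 3.4062

3.4062


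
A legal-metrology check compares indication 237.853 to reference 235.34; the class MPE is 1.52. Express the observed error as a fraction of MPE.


e = indication - reference = 237.853 - 235.34 = 2.5130
|e| = 2.5130
ratio = |e| / MPE = 2.5130 / 1.52
ratio = 1.6533

1.6533


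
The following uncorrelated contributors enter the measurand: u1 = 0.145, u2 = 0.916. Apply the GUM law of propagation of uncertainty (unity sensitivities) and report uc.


uc = sqrt(0.145^2 + 0.916^2)
uc = sqrt(0.860081)
uc = 0.9274

0.9274


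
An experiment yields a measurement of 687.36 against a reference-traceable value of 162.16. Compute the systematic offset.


Systematic error = measured - true
= 687.36 - 162.16
= 525.2000

525.2000


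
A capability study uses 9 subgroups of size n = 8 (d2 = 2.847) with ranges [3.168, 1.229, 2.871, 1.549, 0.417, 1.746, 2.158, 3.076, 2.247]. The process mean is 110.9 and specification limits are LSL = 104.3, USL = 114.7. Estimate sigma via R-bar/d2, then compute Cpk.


R_bar = (3.168 + 1.229 + 2.871 + 1.549 + 0.417 + 1.746 + 2.158 + 3.076 + 2.247) / 9 = 2.0512222
sigma = R_bar / d2 = 2.0512222 / 2.847 = 0.72048549
Cp = (USL - LSL)/(6*sigma) = (114.7 - 104.3)/(6*0.72048549) = 2.4058
Cpu = (114.7 - 110.9)/(3*0.72048549) = 1.7581
Cpl = (110.9 - 104.3)/(3*0.72048549) = 3.0535
Cpk = min(Cpu, Cpl) = 1.7581

1.7581


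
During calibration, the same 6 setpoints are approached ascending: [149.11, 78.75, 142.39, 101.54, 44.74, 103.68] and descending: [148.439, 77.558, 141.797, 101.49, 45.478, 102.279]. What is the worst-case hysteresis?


|149.11 - 148.439| = 0.6710
|78.75 - 77.558| = 1.1920
|142.39 - 141.797| = 0.5930
|101.54 - 101.49| = 0.0500
|44.74 - 45.478| = 0.7380
|103.68 - 102.279| = 1.4010
hysteresis = max(diffs) = 1.4010

1.4010


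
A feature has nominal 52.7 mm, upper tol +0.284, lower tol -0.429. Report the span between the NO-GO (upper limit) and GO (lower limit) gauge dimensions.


GO = nominal - lower_tol (smallest hole = maximum material condition)
GO = 52.7 - 0.429 = 52.271
NO-GO = nominal + upper_tol (largest hole = least material condition)
NO-GO = 52.7 + 0.284 = 52.984
spread = NO-GO - GO = 52.984 - 52.271 = 0.7130

0.7130


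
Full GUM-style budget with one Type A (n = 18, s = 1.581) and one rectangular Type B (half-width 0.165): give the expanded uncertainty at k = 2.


u_A = s / sqrt(n) = 1.581 / sqrt(18) = 0.37264527
u_B = half_width / sqrt(3) = 0.165 / sqrt(3) = 0.095262794
uc = sqrt(u_A^2 + u_B^2) = sqrt(0.37264527^2 + 0.095262794^2) = 0.38462904
U = k * uc = 2 * 0.38462904
U = 0.7693

0.7693


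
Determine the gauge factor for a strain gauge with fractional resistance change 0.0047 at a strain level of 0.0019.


GF = (dR/R) / epsilon
= 0.0047 / 0.0019
= 2.4737

2.4737


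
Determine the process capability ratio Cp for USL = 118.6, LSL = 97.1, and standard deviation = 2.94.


Cp = (USL - LSL) / (6 * sigma)
= (118.6 - 97.1) / (6 * 2.94)
= 21.5000 / 17.6400
= 1.2188

1.2188


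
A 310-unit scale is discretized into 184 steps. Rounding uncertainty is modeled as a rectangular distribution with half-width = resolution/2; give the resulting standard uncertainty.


resolution = range / divisions
resolution = 310 / 184 = 1.6847826
u_res = resolution / (2*sqrt(3))
u_res = 1.6847826 / 3.4641016
u_res = 0.4864

0.4864


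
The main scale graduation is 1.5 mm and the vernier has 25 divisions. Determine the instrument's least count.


LC = MSD / n_div
= 1.5 / 25
= 0.0600

0.0600


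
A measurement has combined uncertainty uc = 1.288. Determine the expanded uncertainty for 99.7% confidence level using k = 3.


U = k * uc
U = 3 * 1.288
U = 3.8640

3.8640


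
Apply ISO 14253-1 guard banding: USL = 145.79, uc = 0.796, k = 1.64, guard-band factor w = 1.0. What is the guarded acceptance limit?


U = k * uc = 1.64 * 0.796 = 1.30544
guard band g = w * U = 1.0 * 1.30544 = 1.30544
AL = USL - g = 145.79 - 1.30544
AL = 144.4846

144.4846


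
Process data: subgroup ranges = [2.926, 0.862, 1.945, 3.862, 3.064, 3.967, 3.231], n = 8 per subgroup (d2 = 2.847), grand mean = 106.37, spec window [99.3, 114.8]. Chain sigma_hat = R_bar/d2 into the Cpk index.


R_bar = (2.926 + 0.862 + 1.945 + 3.862 + 3.064 + 3.967 + 3.231) / 7 = 2.8367143
sigma = R_bar / d2 = 2.8367143 / 2.847 = 0.99638718
Cp = (USL - LSL)/(6*sigma) = (114.8 - 99.3)/(6*0.99638718) = 2.5927
Cpu = (114.8 - 106.37)/(3*0.99638718) = 2.8202
Cpl = (106.37 - 99.3)/(3*0.99638718) = 2.3652
Cpk = min(Cpu, Cpl) = 2.3652

2.3652


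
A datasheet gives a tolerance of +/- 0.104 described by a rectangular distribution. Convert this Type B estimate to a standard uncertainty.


u_B = half_width / sqrt(3)
u_B = 0.104 / 1.7320508
u_B = 0.0600

0.0600


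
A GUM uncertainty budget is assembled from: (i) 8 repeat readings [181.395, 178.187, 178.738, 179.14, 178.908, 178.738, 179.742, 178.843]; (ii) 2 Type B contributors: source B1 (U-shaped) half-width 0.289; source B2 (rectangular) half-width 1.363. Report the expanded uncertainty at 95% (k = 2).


mean = (181.395 + 178.187 + 178.738 + 179.14 + 178.908 + 178.738 + 179.742 + 178.843) / 8 = 179.211375
s = sqrt(sum((x - mean)^2)/(n-1)) = 0.98416926
u_A = s / sqrt(n) = 0.98416926 / sqrt(8) = 0.34795638
u_B1 = 0.289 / sqrt(2) = 0.20435386
u_B2 = 1.363 / sqrt(3) = 0.78692842
uc = sqrt(0.34795638^2 + 0.20435386^2 + 0.78692842^2) = 0.8843588
U = k * uc = 2 * 0.8843588
U = 1.7687

1.7687


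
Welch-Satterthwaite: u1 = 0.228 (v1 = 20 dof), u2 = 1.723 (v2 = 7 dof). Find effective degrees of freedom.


uc = sqrt(u1^2 + u2^2) = sqrt(0.228^2 + 1.723^2) = 1.7380199
v_eff = uc^4 / (u1^4/v1 + u2^4/v2)
= 1.7380199^4 / (0.228^4/20 + 1.723^4/7)
= 9.1247081 / 1.2591854
v_eff = 7.2465

7.2465


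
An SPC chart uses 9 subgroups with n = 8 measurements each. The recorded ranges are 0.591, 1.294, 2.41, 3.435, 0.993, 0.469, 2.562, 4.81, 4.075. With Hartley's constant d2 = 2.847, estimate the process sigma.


R_bar = (0.591 + 1.294 + 2.41 + 3.435 + 0.993 + 0.469 + 2.562 + 4.81 + 4.075) / 9
R_bar = 20.639 / 9 = 2.2932222
sigma_hat = R_bar / d2 = 2.2932222 / 2.847 = 0.8055

0.8055


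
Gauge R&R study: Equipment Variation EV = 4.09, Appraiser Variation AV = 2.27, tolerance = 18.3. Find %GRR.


GRR = sqrt(EV^2 + AV^2) = sqrt(4.09^2 + 2.27^2) = 4.6777131
%GRR = GRR / tol * 100 = 4.6777131 / 18.3 * 100
%GRR = 25.5613

25.5613


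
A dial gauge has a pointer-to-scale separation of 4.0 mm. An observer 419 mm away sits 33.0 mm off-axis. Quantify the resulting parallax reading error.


error = h * offset / d
= 4.0 * 33.0 / 419
= 0.3150

0.3150


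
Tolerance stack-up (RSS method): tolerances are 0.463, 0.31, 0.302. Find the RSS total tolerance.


RSS = sqrt(0.463^2 + 0.31^2 + 0.302^2)
= sqrt(0.401673)
= 0.6338

0.6338


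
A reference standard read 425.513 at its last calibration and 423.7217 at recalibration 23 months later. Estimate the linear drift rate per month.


rate = (v2 - v1) / months
= (423.7217 - 425.513) / 23
= -1.7913 / 23
= -0.0779

-0.0779


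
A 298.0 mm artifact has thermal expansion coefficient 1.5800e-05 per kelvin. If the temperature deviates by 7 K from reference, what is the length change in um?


dL = L * alpha * dT
= 298.0 * 1.5800e-05 * 7
= 0.0329588 mm
dL_um = 0.0329588 * 1000 = 32.9588 um

32.9588


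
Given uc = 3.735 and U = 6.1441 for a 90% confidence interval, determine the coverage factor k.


k = U / uc
k = 6.1441 / 3.735
k = 1.645

1.645


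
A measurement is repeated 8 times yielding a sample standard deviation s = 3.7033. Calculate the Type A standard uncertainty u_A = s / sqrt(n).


u_A = s / sqrt(n)
u_A = 3.7033 / sqrt(8)
u_A = 3.7033 / 2.8284271
u_A = 1.3093

1.3093


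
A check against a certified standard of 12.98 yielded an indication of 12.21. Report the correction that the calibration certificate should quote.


Correction = standard - reading
= 12.98 - 12.21
= 0.7700

0.7700


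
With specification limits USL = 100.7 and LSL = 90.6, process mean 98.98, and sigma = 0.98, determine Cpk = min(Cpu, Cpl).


Cpu = (USL - mean) / (3*sigma) = (100.7 - 98.98) / (3*0.98) = 0.5850
Cpl = (mean - LSL) / (3*sigma) = (98.98 - 90.6) / (3*0.98) = 2.8503
Cpk = min(Cpu, Cpl) = 0.5850

0.5850


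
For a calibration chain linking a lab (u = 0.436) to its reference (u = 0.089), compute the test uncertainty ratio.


TUR = u_lab / u_ref
= 0.436 / 0.089
= 4.8989

4.8989


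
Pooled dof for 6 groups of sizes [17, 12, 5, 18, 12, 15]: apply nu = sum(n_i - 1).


nu = sum_i (n_i - 1)
nu = ((17 - 1) + (12 - 1) + (5 - 1) + (18 - 1) + (12 - 1) + (15 - 1))
nu = 16 + 11 + 4 + 17 + 11 + 14
nu = 73

73


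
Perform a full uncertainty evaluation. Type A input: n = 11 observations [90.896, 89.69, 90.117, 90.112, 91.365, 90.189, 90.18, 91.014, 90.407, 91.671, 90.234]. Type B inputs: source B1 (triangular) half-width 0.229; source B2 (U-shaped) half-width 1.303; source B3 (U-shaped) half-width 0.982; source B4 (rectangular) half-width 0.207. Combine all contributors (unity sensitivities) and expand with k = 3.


mean = (90.896 + 89.69 + 90.117 + 90.112 + 91.365 + 90.189 + 90.18 + 91.014 + 90.407 + 91.671 + 90.234) / 11 = 90.53409091
s = sqrt(sum((x - mean)^2)/(n-1)) = 0.61315193
u_A = s / sqrt(n) = 0.61315193 / sqrt(11) = 0.18487226
u_B1 = 0.229 / sqrt(6) = 0.093488859
u_B2 = 1.303 / sqrt(2) = 0.92136014
u_B3 = 0.982 / sqrt(2) = 0.69437886
u_B4 = 0.207 / sqrt(3) = 0.11951151
uc = sqrt(0.18487226^2 + 0.093488859^2 + 0.92136014^2 + 0.69437886^2 + 0.11951151^2) = 1.1782476
U = k * uc = 3 * 1.1782476
U = 3.5347

3.5347


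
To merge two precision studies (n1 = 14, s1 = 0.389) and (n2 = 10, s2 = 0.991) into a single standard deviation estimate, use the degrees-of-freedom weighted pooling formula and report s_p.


s_p = sqrt(((n1-1)*s1^2 + (n2-1)*s2^2) / (n1+n2-2))
numerator = (14-1)*0.389^2 + (10-1)*0.991^2 = 1.967173 + 8.838729 = 10.805902
denominator = 14 + 10 - 2 = 22
s_p^2 = 10.805902 / 22 = 0.49117736
s_p = sqrt(0.49117736) = 0.7008

0.7008


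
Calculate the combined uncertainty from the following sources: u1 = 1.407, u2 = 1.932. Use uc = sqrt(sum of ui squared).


uc = sqrt(1.407^2 + 1.932^2)
uc = sqrt(5.712273)
uc = 2.3900

2.3900


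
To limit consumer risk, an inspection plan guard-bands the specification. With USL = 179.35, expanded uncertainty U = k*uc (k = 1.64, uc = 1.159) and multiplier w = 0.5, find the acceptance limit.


U = k * uc = 1.64 * 1.159 = 1.90076
guard band g = w * U = 0.5 * 1.90076 = 0.95038
AL = USL - g = 179.35 - 0.95038
AL = 178.3996

178.3996


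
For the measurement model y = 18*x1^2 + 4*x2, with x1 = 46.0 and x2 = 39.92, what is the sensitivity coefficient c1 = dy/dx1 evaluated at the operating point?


y = 18*x1^2 + 4*x2
dy/dx1 = 2*18*x1
Evaluate at x1 = 46.0: c1 = 36 * 46.0
c1 = 1656.0000

1656.0000


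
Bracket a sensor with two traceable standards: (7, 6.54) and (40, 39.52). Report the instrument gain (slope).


slope = (y2 - y1) / (x2 - x1)
= (39.52 - 6.54) / (40 - 7)
= 32.9800 / 33
= 0.9994

0.9994


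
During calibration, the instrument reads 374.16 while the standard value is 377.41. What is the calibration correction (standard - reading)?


Correction = standard - reading
= 377.41 - 374.16
= 3.2500

3.2500


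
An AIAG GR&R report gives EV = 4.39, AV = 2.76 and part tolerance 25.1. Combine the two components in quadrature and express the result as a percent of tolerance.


GRR = sqrt(EV^2 + AV^2) = sqrt(4.39^2 + 2.76^2) = 5.1855279
%GRR = GRR / tol * 100 = 5.1855279 / 25.1 * 100
%GRR = 20.6595

20.6595


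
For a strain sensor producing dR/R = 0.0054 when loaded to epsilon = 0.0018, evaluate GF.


GF = (dR/R) / epsilon
= 0.0054 / 0.0018
= 3.0000

3.0000


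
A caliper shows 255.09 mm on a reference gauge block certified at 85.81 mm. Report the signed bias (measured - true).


Systematic error = measured - true
= 255.09 - 85.81
= 169.2800

169.2800


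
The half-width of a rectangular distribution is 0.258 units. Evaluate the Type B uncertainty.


u_B = half_width / sqrt(3)
u_B = 0.258 / 1.7320508
u_B = 0.1490

0.1490


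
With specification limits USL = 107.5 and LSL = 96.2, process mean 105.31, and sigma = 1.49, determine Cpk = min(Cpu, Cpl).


Cpu = (USL - mean) / (3*sigma) = (107.5 - 105.31) / (3*1.49) = 0.4899
Cpl = (mean - LSL) / (3*sigma) = (105.31 - 96.2) / (3*1.49) = 2.0380
Cpk = min(Cpu, Cpl) = 0.4899

0.4899


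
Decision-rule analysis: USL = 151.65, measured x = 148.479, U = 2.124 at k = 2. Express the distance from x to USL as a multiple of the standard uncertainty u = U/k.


u = U / k = 2.124 / 2 = 1.062
margin = |USL - x| = |151.65 - 148.479| = 3.171
z = margin / u = 3.171 / 1.062
z = 2.9859

2.9859


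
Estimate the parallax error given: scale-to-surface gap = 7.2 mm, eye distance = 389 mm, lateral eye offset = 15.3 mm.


error = h * offset / d
= 7.2 * 15.3 / 389
= 0.2832

0.2832


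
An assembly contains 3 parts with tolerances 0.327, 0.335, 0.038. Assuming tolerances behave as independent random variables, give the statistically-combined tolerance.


RSS = sqrt(0.327^2 + 0.335^2 + 0.038^2)
= sqrt(0.220598)
= 0.4697

0.4697


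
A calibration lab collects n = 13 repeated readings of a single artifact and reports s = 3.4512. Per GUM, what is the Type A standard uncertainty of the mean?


u_A = s / sqrt(n)
u_A = 3.4512 / sqrt(13)
u_A = 3.4512 / 3.6055513
u_A = 0.9572

0.9572


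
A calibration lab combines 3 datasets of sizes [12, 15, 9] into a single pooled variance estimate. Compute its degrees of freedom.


nu = sum_i (n_i - 1)
nu = ((12 - 1) + (15 - 1) + (9 - 1))
nu = 11 + 14 + 8
nu = 33

33


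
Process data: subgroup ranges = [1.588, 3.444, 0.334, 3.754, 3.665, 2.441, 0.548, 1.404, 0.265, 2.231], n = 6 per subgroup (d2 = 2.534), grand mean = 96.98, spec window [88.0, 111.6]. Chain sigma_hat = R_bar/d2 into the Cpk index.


R_bar = (1.588 + 3.444 + 0.334 + 3.754 + 3.665 + 2.441 + 0.548 + 1.404 + 0.265 + 2.231) / 10 = 1.9674
sigma = R_bar / d2 = 1.9674 / 2.534 = 0.77640095
Cp = (USL - LSL)/(6*sigma) = (111.6 - 88.0)/(6*0.77640095) = 5.0661
Cpu = (111.6 - 96.98)/(3*0.77640095) = 6.2768
Cpl = (96.98 - 88.0)/(3*0.77640095) = 3.8554
Cpk = min(Cpu, Cpl) = 3.8554

3.8554


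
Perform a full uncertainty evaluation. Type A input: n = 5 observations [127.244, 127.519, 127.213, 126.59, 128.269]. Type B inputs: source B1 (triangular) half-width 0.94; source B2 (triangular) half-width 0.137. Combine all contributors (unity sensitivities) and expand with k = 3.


mean = (127.244 + 127.519 + 127.213 + 126.59 + 128.269) / 5 = 127.367
s = sqrt(sum((x - mean)^2)/(n-1)) = 0.60812869
u_A = s / sqrt(n) = 0.60812869 / sqrt(5) = 0.27196342
u_B1 = 0.94 / sqrt(6) = 0.38375339
u_B2 = 0.137 / sqrt(6) = 0.055930016
uc = sqrt(0.27196342^2 + 0.38375339^2 + 0.055930016^2) = 0.47366542
U = k * uc = 3 * 0.47366542
U = 1.4210

1.4210


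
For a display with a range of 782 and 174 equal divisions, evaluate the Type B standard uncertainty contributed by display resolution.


resolution = range / divisions
resolution = 782 / 174 = 4.4942529
u_res = resolution / (2*sqrt(3))
u_res = 4.4942529 / 3.4641016
u_res = 1.2974

1.2974


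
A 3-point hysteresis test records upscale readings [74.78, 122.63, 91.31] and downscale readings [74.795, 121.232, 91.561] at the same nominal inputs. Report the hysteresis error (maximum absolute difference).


|74.78 - 74.795| = 0.0150
|122.63 - 121.232| = 1.3980
|91.31 - 91.561| = 0.2510
hysteresis = max(diffs) = 1.3980

1.3980


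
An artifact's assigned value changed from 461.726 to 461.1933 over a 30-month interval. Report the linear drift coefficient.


rate = (v2 - v1) / months
= (461.1933 - 461.726) / 30
= -0.5327 / 30
= -0.0178

-0.0178


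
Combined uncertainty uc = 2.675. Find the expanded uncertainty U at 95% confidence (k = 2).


U = k * uc
U = 2 * 2.675
U = 5.3500

5.3500


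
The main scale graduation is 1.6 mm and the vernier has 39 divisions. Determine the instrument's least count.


LC = MSD / n_div
= 1.6 / 39
= 0.0410

0.0410


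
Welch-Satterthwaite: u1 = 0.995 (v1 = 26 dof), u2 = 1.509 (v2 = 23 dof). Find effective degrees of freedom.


uc = sqrt(u1^2 + u2^2) = sqrt(0.995^2 + 1.509^2) = 1.8075138
v_eff = uc^4 / (u1^4/v1 + u2^4/v2)
= 1.8075138^4 / (0.995^4/26 + 1.509^4/23)
= 10.673983 / 0.2631371
v_eff = 40.5643

40.5643


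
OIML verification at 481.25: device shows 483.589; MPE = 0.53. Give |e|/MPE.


e = indication - reference = 483.589 - 481.25 = 2.3390
|e| = 2.3390
ratio = |e| / MPE = 2.3390 / 0.53
ratio = 4.4132

4.4132


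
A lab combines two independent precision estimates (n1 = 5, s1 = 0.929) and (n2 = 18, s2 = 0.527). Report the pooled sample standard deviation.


s_p = sqrt(((n1-1)*s1^2 + (n2-1)*s2^2) / (n1+n2-2))
numerator = (5-1)*0.929^2 + (18-1)*0.527^2 = 3.452164 + 4.721393 = 8.173557
denominator = 5 + 18 - 2 = 21
s_p^2 = 8.173557 / 21 = 0.389217
s_p = sqrt(0.389217) = 0.6239

0.6239


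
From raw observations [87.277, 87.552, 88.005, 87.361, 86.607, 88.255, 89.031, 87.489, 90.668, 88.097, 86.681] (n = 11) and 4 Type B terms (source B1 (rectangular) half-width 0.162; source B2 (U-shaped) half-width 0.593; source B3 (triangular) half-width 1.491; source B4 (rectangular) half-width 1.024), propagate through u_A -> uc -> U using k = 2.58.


mean = (87.277 + 87.552 + 88.005 + 87.361 + 86.607 + 88.255 + 89.031 + 87.489 + 90.668 + 88.097 + 86.681) / 11 = 87.91118182
s = sqrt(sum((x - mean)^2)/(n-1)) = 1.1507369
u_A = s / sqrt(n) = 1.1507369 / sqrt(11) = 0.34696023
u_B1 = 0.162 / sqrt(3) = 0.093530744
u_B2 = 0.593 / sqrt(2) = 0.41931432
u_B3 = 1.491 / sqrt(6) = 0.6086982
u_B4 = 1.024 / sqrt(3) = 0.59120668
uc = sqrt(0.34696023^2 + 0.093530744^2 + 0.41931432^2 + 0.6086982^2 + 0.59120668^2) = 1.0124192
U = k * uc = 2.58 * 1.0124192
U = 2.6120

2.6120


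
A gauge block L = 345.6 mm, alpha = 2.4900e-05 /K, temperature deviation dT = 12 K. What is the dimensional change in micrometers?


dL = L * alpha * dT
= 345.6 * 2.4900e-05 * 12
= 0.1032653 mm
dL_um = 0.1032653 * 1000 = 103.2653 um

103.2653


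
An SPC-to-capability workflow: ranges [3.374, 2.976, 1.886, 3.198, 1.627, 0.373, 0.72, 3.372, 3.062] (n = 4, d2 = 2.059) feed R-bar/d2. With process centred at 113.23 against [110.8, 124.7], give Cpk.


R_bar = (3.374 + 2.976 + 1.886 + 3.198 + 1.627 + 0.373 + 0.72 + 3.372 + 3.062) / 9 = 2.2875556
sigma = R_bar / d2 = 2.2875556 / 2.059 = 1.1110032
Cp = (USL - LSL)/(6*sigma) = (124.7 - 110.8)/(6*1.1110032) = 2.0852
Cpu = (124.7 - 113.23)/(3*1.1110032) = 3.4413
Cpl = (113.23 - 110.8)/(3*1.1110032) = 0.7291
Cpk = min(Cpu, Cpl) = 0.7291

0.7291


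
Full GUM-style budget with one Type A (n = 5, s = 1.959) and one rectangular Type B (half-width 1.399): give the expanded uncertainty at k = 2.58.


u_A = s / sqrt(n) = 1.959 / sqrt(5) = 0.87609143
u_B = half_width / sqrt(3) = 1.399 / sqrt(3) = 0.80771303
uc = sqrt(u_A^2 + u_B^2) = sqrt(0.87609143^2 + 0.80771303^2) = 1.1916109
U = k * uc = 2.58 * 1.1916109
U = 3.0744

3.0744


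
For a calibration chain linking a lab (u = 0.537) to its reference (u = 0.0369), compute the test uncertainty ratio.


TUR = u_lab / u_ref
= 0.537 / 0.0369
= 14.5528

14.5528
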